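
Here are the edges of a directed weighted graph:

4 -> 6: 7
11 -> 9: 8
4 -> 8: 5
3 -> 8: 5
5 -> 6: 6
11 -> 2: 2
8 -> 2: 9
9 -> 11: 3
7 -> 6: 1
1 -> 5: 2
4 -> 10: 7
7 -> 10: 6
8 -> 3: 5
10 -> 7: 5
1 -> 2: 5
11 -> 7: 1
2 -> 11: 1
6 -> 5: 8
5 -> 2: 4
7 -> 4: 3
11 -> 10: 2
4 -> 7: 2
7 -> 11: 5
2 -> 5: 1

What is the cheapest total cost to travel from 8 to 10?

12

Enumerating some paths:
8 - 2 - 11 - 7 - 4 - 10: 9+1+1+3+7 = 21
8 - 2 - 11 - 10: 9+1+2 = 12
8 - 2 - 11 - 7 - 10: 9+1+1+6 = 17
Cheapest is 8 - 2 - 11 - 10 at 12.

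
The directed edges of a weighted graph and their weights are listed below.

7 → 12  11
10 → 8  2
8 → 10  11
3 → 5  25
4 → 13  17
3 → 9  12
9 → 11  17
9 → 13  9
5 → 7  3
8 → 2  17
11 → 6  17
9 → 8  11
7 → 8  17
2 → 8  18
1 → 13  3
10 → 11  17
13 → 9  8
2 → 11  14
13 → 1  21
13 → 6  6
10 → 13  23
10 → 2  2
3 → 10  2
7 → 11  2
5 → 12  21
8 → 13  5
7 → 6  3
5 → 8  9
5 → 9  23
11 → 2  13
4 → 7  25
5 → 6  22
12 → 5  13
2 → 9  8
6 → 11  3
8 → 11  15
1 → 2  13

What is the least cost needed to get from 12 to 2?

31

Enumerating some paths:
12–5–7–6–11–2: 13+3+3+3+13 = 35
12–5–7–11–2: 13+3+2+13 = 31
Cheapest is 12–5–7–11–2 at 31.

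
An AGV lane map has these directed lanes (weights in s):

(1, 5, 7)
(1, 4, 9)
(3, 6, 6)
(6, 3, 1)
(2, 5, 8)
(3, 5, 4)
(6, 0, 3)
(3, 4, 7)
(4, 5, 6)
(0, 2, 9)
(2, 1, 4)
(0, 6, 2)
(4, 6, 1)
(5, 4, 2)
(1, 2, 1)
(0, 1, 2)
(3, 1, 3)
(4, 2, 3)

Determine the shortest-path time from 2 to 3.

Candidate routes:
2 → 1 → 4 → 6 → 3: 4+9+1+1 = 15
2 → 5 → 4 → 6 → 3: 8+2+1+1 = 12
2 → 1 → 5 → 4 → 6 → 3: 4+7+2+1+1 = 15
The minimum is 12 s via 2 → 5 → 4 → 6 → 3.

12 s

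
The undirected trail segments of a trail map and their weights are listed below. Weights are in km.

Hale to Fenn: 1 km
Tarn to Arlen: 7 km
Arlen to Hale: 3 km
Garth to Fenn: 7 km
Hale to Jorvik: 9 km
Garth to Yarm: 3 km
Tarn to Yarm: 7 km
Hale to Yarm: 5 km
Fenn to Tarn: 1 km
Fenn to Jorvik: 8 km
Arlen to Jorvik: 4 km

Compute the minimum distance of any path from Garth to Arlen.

Compare a few routes:
Garth–Fenn–Tarn–Arlen: 7+1+7 = 15
Garth–Yarm–Tarn–Arlen: 3+7+7 = 17
Garth–Yarm–Hale–Arlen: 3+5+3 = 11
Garth–Yarm–Tarn–Fenn–Hale–Arlen: 3+7+1+1+3 = 15
The minimum is 11 km via Garth–Yarm–Hale–Arlen.

11 km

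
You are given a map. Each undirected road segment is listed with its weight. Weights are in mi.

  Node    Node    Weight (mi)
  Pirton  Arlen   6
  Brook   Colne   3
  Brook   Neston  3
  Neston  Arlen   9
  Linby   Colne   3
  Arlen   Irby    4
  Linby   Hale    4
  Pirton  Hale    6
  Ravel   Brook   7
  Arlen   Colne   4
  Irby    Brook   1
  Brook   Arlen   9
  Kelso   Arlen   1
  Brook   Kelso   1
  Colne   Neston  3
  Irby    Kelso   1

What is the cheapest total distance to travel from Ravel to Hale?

Running Dijkstra from Ravel:
Ravel: 0
Brook: 7  (via Ravel)
Kelso: 8  (via Brook)
Irby: 8  (via Brook)
Arlen: 9  (via Kelso)
Colne: 10  (via Brook)
Neston: 10  (via Brook)
Linby: 13  (via Colne)
Pirton: 15  (via Arlen)
Hale: 17  (via Linby)
Shortest route: Ravel–Brook–Colne–Linby–Hale = 17 mi.

17 mi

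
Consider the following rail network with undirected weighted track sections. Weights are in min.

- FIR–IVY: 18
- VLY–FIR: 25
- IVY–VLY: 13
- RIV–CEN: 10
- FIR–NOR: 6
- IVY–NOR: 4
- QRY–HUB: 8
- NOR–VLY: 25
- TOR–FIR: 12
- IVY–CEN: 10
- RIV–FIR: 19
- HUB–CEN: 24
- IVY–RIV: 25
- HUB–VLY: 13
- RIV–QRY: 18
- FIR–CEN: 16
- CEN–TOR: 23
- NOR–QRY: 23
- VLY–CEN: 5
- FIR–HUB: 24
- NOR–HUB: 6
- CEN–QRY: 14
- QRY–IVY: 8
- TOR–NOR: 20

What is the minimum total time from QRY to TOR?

30 min

Running Dijkstra from QRY:
QRY: 0
HUB: 8  (via QRY)
IVY: 8  (via QRY)
NOR: 12  (via IVY)
CEN: 14  (via QRY)
RIV: 18  (via QRY)
FIR: 18  (via NOR)
VLY: 19  (via CEN)
TOR: 30  (via FIR)
Shortest route: QRY → IVY → NOR → FIR → TOR = 30 min.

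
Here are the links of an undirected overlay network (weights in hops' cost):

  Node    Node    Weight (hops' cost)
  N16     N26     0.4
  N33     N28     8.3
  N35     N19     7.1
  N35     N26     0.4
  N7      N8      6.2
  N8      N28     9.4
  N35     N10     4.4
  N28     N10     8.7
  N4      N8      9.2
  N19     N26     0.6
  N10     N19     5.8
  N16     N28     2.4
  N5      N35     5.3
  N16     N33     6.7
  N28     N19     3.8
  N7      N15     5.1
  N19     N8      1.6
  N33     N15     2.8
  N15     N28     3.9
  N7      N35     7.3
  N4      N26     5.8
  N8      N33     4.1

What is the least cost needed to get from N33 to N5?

12 hops' cost

Compare a few routes:
N33 → N15 → N28 → N19 → N26 → N35 → N5: 2.8+3.9+3.8+0.6+0.4+5.3 = 16.8
N33 → N8 → N19 → N26 → N35 → N5: 4.1+1.6+0.6+0.4+5.3 = 12
N33 → N15 → N28 → N16 → N26 → N35 → N5: 2.8+3.9+2.4+0.4+0.4+5.3 = 15.2
N33 → N16 → N26 → N35 → N5: 6.7+0.4+0.4+5.3 = 12.8
The minimum is 12 hops' cost via N33 → N8 → N19 → N26 → N35 → N5.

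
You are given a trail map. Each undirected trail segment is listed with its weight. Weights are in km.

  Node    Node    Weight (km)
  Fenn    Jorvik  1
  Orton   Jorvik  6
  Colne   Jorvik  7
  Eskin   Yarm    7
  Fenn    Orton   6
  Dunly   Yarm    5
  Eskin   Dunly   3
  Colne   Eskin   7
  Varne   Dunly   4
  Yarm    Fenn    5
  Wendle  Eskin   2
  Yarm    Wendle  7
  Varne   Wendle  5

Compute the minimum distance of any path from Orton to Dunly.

Settle nodes by increasing distance from Orton:
Orton: 0
Jorvik: 6  (via Orton)
Fenn: 6  (via Orton)
Yarm: 11  (via Fenn)
Colne: 13  (via Jorvik)
Dunly: 16  (via Yarm)
Shortest route: Orton → Fenn → Yarm → Dunly = 16 km.

16 km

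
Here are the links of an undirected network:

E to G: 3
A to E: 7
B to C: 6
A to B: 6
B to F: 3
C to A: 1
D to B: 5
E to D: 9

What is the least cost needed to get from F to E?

16

Candidate routes:
F - B - D - E: 3+5+9 = 17
F - B - C - A - E: 3+6+1+7 = 17
F - B - A - E: 3+6+7 = 16
The minimum is 16 via F - B - A - E.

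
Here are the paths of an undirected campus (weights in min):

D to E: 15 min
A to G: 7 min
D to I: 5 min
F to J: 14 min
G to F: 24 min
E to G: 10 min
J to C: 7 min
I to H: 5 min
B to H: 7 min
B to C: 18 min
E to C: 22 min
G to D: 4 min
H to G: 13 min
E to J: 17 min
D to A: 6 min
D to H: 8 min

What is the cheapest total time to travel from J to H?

Settle nodes by increasing distance from J:
J: 0
C: 7  (via J)
F: 14  (via J)
E: 17  (via J)
B: 25  (via C)
G: 27  (via E)
D: 31  (via G)
H: 32  (via B)
Shortest route: J–C–B–H = 32 min.

32 min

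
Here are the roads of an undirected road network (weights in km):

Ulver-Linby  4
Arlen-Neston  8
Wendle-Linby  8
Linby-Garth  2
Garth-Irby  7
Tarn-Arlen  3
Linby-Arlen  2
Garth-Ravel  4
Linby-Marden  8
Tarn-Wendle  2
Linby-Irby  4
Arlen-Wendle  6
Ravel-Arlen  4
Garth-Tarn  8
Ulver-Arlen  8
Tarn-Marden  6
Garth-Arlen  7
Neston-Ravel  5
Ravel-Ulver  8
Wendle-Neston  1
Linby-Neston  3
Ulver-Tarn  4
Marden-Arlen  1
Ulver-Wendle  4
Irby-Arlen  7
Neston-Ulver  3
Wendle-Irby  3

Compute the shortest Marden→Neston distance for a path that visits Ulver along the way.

Best Marden to Ulver: Marden–Arlen–Linby–Ulver costing 7
Best Ulver to Neston: Ulver–Neston costing 3
Total via Ulver: 7 + 3 = 10 km.

10 km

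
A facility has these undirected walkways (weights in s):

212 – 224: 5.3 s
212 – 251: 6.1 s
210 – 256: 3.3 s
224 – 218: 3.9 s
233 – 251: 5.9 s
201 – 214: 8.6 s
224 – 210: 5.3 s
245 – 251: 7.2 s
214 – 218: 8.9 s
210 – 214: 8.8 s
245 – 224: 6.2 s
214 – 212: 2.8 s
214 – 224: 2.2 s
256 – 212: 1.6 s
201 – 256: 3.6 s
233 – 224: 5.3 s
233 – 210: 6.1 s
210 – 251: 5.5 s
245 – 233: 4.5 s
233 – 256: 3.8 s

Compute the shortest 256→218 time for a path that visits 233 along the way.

13 s

Best 256 to 233: 256 → 233 costing 3.8
Shortest 233→218: 233 → 224 → 218 = 9.2
Total via 233: 3.8 + 9.2 = 13 s.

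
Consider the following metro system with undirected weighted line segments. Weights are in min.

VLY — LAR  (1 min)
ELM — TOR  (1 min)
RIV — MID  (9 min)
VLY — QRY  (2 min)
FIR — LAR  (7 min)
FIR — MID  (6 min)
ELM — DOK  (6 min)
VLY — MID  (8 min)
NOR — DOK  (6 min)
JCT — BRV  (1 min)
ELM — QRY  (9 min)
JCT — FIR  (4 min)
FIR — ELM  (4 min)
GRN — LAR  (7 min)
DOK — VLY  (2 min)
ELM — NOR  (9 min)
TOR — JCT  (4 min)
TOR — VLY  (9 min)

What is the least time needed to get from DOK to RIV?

19 min

Enumerating some paths:
DOK → VLY → LAR → FIR → MID → RIV: 2+1+7+6+9 = 25
DOK → VLY → MID → RIV: 2+8+9 = 19
Cheapest is DOK → VLY → MID → RIV at 19 min.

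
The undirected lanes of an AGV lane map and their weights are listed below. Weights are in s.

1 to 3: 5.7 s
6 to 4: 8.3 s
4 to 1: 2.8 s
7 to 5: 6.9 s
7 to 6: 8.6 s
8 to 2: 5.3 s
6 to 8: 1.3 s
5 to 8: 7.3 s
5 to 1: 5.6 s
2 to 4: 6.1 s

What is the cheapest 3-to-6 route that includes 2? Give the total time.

21.2 s

Shortest 3→2: 3–1–4–2 = 14.6
Shortest 2→6: 2–8–6 = 6.6
Total via 2: 14.6 + 6.6 = 21.2 s.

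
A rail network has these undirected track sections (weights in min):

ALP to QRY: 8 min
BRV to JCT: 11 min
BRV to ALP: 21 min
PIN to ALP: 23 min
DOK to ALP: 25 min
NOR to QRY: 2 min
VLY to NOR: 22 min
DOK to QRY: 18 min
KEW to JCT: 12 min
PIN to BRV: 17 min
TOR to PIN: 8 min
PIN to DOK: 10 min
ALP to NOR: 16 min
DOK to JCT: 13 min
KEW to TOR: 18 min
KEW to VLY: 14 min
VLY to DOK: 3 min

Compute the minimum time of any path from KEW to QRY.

35 min

Compare a few routes:
KEW - JCT - DOK - QRY: 12+13+18 = 43
KEW - VLY - NOR - QRY: 14+22+2 = 38
KEW - VLY - DOK - QRY: 14+3+18 = 35
Cheapest is KEW - VLY - DOK - QRY at 35 min.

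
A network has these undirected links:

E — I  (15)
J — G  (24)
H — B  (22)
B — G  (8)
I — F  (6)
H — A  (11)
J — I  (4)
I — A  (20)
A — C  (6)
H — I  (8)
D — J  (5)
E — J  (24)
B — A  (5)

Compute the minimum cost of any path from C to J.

Compare a few routes:
C → A → B → G → J: 6+5+8+24 = 43
C → A → H → I → J: 6+11+8+4 = 29
C → A → I → J: 6+20+4 = 30
C → A → B → H → I → J: 6+5+22+8+4 = 45
The minimum is 29 via C → A → H → I → J.

29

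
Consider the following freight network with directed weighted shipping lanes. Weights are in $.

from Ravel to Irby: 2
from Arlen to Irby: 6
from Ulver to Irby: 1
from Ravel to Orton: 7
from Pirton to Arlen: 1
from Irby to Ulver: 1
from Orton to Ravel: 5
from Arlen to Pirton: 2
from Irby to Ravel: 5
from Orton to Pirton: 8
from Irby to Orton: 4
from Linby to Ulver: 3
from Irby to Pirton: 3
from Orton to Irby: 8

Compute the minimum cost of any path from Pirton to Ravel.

$12

Shortest distances from Pirton:
Pirton: 0
Arlen: 1  (via Pirton)
Irby: 7  (via Arlen)
Ulver: 8  (via Irby)
Orton: 11  (via Irby)
Ravel: 12  (via Irby)
Shortest route: Pirton → Arlen → Irby → Ravel = $12.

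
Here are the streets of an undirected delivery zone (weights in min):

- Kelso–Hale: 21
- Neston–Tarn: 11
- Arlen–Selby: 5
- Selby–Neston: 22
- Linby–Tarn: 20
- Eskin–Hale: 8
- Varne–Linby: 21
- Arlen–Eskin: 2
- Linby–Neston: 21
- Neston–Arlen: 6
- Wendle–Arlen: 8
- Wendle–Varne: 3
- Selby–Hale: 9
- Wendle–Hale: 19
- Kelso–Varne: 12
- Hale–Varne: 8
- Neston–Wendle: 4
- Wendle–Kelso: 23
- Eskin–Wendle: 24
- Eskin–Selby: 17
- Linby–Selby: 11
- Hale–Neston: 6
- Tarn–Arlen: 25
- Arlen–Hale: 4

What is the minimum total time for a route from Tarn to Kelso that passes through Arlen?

40 min

Shortest Tarn→Arlen: Tarn → Neston → Arlen = 17
Shortest Arlen→Kelso: Arlen → Wendle → Varne → Kelso = 23
Total via Arlen: 17 + 23 = 40 min.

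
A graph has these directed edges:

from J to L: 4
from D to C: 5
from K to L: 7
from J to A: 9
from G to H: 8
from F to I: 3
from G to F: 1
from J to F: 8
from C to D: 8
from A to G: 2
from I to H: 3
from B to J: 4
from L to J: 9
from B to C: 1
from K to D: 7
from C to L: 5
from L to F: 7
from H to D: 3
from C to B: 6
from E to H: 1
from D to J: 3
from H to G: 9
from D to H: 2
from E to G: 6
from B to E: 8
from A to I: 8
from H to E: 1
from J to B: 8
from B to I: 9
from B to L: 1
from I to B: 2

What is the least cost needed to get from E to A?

Settle nodes by increasing distance from E:
E: 0
H: 1  (via E)
D: 4  (via H)
G: 6  (via E)
F: 7  (via G)
J: 7  (via D)
C: 9  (via D)
I: 10  (via F)
L: 11  (via J)
B: 12  (via I)
A: 16  (via J)
Shortest route: E → H → D → J → A = 16.

16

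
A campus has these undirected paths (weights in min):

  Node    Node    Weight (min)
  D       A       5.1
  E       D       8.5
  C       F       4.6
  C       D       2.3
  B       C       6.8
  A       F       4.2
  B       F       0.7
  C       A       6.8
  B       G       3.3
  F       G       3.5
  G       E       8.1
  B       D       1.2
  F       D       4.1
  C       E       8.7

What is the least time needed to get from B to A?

Candidate routes:
B → F → A: 0.7+4.2 = 4.9
B → D → A: 1.2+5.1 = 6.3
The minimum is 4.9 min via B → F → A.

4.9 min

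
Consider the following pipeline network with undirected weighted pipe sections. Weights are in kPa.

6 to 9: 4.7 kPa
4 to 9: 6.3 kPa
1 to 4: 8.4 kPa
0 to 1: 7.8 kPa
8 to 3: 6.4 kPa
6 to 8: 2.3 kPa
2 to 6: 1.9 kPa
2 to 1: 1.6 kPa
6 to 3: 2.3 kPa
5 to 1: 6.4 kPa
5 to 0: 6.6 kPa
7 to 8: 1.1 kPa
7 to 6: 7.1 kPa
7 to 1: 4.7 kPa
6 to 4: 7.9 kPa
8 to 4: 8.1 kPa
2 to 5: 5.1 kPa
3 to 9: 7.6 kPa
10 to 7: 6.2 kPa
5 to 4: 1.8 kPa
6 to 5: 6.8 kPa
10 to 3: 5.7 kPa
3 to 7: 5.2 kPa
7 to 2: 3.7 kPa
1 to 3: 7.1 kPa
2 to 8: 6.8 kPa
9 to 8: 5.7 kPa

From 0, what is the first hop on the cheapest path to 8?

Compare a few routes:
0 → 1 → 2 → 6 → 8: 7.8+1.6+1.9+2.3 = 13.6
0 → 1 → 2 → 7 → 8: 7.8+1.6+3.7+1.1 = 14.2
0 → 5 → 6 → 8: 6.6+6.8+2.3 = 15.7
0 → 5 → 2 → 6 → 8: 6.6+5.1+1.9+2.3 = 15.9
The minimum is 13.6 kPa via 0 → 1 → 2 → 6 → 8.
So from 0 the first move is to 1.

1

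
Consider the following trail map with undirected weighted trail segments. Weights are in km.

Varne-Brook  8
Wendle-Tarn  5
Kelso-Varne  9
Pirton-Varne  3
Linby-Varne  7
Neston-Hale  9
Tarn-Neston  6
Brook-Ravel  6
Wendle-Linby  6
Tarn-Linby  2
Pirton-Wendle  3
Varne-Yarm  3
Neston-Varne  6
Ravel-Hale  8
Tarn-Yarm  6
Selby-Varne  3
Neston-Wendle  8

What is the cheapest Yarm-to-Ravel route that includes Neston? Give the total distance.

Best Yarm to Neston: Yarm → Varne → Neston costing 9
Shortest Neston→Ravel: Neston → Hale → Ravel = 17
Total via Neston: 9 + 17 = 26 km.

26 km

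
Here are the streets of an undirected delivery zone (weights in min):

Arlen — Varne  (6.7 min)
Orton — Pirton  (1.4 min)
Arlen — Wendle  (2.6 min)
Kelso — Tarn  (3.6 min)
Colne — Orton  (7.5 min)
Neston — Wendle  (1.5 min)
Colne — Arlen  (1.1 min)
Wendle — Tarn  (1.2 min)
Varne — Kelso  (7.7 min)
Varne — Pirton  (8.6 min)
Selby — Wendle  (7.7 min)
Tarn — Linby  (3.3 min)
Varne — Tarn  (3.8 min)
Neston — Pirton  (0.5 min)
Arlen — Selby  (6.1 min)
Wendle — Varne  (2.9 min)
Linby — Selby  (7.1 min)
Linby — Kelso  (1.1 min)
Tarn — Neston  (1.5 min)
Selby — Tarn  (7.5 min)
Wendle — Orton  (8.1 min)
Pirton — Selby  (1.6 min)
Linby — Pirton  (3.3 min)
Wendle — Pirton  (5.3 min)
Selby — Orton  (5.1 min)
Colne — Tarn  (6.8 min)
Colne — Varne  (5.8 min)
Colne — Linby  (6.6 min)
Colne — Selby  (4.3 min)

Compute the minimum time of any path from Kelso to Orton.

5.8 min

Settle nodes by increasing distance from Kelso:
Kelso: 0
Linby: 1.1  (via Kelso)
Tarn: 3.6  (via Kelso)
Pirton: 4.4  (via Linby)
Wendle: 4.8  (via Tarn)
Neston: 4.9  (via Pirton)
Orton: 5.8  (via Pirton)
Shortest route: Kelso → Linby → Pirton → Orton = 5.8 min.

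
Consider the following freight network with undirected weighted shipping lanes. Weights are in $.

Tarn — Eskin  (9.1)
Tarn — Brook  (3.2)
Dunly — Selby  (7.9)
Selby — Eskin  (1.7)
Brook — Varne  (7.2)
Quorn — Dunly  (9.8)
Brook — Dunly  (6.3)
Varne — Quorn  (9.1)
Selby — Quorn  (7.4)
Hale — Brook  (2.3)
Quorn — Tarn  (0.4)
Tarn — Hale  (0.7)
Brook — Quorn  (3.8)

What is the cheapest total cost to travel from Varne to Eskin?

Settle nodes by increasing distance from Varne:
Varne: 0
Brook: 7.2  (via Varne)
Quorn: 9.1  (via Varne)
Tarn: 9.5  (via Quorn)
Hale: 9.5  (via Brook)
Dunly: 13.5  (via Brook)
Selby: 16.5  (via Quorn)
Eskin: 18.2  (via Selby)
Shortest route: Varne → Quorn → Selby → Eskin = $18.2.

$18.2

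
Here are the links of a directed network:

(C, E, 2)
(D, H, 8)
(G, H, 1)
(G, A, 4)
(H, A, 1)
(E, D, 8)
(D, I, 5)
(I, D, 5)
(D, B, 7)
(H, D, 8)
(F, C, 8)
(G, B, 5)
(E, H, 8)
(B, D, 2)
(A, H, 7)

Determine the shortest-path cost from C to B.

17

Running Dijkstra from C:
C: 0
E: 2  (via C)
D: 10  (via E)
H: 10  (via E)
A: 11  (via H)
I: 15  (via D)
B: 17  (via D)
Shortest route: C–E–D–B = 17.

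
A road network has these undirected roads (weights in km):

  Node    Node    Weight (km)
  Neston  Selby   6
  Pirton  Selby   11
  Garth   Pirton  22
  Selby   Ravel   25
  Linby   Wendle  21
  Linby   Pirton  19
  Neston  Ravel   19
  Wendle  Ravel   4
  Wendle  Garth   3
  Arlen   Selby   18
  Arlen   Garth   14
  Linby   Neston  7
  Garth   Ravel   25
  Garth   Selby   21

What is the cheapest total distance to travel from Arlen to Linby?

31 km

Running Dijkstra from Arlen:
Arlen: 0
Garth: 14  (via Arlen)
Wendle: 17  (via Garth)
Selby: 18  (via Arlen)
Ravel: 21  (via Wendle)
Neston: 24  (via Selby)
Pirton: 29  (via Selby)
Linby: 31  (via Neston)
Shortest route: Arlen–Selby–Neston–Linby = 31 km.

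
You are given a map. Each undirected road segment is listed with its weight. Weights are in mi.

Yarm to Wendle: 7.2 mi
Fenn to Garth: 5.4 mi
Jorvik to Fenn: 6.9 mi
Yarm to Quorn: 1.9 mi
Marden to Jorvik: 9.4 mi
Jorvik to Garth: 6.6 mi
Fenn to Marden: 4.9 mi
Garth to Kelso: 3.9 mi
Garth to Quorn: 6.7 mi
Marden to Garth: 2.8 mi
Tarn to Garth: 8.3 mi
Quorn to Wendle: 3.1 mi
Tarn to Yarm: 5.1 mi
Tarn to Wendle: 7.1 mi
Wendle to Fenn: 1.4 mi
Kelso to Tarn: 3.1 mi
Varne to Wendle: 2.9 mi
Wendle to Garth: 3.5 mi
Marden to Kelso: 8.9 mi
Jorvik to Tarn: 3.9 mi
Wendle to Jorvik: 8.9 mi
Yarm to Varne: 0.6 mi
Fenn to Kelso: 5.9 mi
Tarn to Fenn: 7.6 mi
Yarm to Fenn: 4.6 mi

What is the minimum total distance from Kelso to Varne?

Running Dijkstra from Kelso:
Kelso: 0
Tarn: 3.1  (via Kelso)
Garth: 3.9  (via Kelso)
Fenn: 5.9  (via Kelso)
Marden: 6.7  (via Garth)
Jorvik: 7  (via Tarn)
Wendle: 7.3  (via Fenn)
Yarm: 8.2  (via Tarn)
Varne: 8.8  (via Yarm)
Shortest route: Kelso → Tarn → Yarm → Varne = 8.8 mi.

8.8 mi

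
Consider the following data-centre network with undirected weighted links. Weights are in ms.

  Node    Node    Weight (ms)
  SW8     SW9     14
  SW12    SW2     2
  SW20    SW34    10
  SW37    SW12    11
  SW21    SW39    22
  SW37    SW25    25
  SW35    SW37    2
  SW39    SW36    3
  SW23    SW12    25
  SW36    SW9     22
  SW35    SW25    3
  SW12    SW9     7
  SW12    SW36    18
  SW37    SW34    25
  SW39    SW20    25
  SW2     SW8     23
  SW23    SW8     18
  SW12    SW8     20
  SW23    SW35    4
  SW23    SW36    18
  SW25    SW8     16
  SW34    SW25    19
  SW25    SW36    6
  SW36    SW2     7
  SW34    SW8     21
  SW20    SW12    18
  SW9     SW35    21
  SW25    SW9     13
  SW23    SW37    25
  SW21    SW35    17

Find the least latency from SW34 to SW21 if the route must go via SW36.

50 ms

Best SW34 to SW36: SW34–SW25–SW36 costing 25
Shortest SW36→SW21: SW36–SW39–SW21 = 25
Total via SW36: 25 + 25 = 50 ms.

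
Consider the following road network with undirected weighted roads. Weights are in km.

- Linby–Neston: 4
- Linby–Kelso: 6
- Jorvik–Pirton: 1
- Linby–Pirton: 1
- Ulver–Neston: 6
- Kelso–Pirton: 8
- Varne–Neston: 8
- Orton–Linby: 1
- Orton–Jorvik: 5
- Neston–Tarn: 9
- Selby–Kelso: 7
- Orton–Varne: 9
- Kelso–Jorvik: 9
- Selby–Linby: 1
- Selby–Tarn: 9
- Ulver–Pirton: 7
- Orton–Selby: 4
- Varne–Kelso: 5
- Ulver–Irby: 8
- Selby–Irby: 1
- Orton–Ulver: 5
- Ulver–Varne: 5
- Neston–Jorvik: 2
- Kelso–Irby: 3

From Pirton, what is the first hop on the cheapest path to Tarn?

Candidate routes:
Pirton → Linby → Selby → Tarn: 1+1+9 = 11
Pirton → Jorvik → Neston → Tarn: 1+2+9 = 12
The minimum is 11 km via Pirton → Linby → Selby → Tarn.
So from Pirton the first move is to Linby.

Linby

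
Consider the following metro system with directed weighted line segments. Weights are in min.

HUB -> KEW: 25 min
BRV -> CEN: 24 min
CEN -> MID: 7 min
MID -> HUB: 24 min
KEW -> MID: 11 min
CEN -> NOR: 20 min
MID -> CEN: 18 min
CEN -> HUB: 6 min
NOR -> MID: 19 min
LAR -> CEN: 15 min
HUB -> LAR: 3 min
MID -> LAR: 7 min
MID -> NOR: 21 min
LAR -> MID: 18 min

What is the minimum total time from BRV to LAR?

33 min

Settle nodes by increasing distance from BRV:
BRV: 0
CEN: 24  (via BRV)
HUB: 30  (via CEN)
MID: 31  (via CEN)
LAR: 33  (via HUB)
Shortest route: BRV → CEN → HUB → LAR = 33 min.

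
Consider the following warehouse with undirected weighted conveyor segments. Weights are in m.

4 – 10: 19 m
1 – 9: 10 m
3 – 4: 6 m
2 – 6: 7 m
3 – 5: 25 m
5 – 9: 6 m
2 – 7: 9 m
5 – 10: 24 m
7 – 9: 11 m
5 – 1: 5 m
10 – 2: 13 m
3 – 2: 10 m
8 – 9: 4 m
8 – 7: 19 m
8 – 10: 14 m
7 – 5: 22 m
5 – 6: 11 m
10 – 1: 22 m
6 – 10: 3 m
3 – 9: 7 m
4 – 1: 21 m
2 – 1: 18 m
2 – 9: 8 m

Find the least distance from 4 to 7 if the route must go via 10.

Best 4 to 10: 4 → 10 costing 19
Shortest 10→7: 10 → 6 → 2 → 7 = 19
Total via 10: 19 + 19 = 38 m.

38 m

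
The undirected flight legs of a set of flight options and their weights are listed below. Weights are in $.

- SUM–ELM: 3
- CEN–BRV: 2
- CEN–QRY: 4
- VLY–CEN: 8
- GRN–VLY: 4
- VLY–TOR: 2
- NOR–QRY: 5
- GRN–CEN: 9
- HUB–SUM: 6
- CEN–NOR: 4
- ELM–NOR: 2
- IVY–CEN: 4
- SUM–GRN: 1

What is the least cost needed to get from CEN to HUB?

$15

Enumerating some paths:
CEN → VLY → GRN → SUM → HUB: 8+4+1+6 = 19
CEN → GRN → SUM → HUB: 9+1+6 = 16
CEN → NOR → ELM → SUM → HUB: 4+2+3+6 = 15
Cheapest is CEN → NOR → ELM → SUM → HUB at $15.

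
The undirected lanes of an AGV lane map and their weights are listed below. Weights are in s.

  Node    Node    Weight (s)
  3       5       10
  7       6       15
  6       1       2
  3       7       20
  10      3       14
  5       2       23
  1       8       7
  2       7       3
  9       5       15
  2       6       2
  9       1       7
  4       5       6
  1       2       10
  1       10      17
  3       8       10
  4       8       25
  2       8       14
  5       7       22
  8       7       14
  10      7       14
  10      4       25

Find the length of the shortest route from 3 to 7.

Enumerating some paths:
3 → 8 → 7: 10+14 = 24
3 → 7: 20 = 20
The minimum is 20 s via 3 → 7.

20 s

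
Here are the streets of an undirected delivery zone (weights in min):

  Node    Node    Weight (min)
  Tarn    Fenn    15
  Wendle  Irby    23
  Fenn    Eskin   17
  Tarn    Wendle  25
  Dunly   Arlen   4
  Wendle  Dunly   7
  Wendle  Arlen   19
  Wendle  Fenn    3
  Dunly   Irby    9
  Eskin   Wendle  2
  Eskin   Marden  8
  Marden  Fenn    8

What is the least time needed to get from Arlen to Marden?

Enumerating some paths:
Arlen–Dunly–Wendle–Eskin–Marden: 4+7+2+8 = 21
Arlen–Dunly–Wendle–Fenn–Marden: 4+7+3+8 = 22
The minimum is 21 min via Arlen–Dunly–Wendle–Eskin–Marden.

21 min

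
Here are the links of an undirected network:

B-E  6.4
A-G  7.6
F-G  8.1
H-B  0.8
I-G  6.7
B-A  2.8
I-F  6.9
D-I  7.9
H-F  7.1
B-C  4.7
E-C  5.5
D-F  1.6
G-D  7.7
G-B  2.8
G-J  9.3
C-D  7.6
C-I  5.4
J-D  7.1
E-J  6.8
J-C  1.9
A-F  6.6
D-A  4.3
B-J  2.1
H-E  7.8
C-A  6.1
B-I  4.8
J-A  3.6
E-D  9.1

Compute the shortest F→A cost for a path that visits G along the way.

13.7

Best F to G: F–G costing 8.1
Shortest G→A: G–B–A = 5.6
Total via G: 8.1 + 5.6 = 13.7.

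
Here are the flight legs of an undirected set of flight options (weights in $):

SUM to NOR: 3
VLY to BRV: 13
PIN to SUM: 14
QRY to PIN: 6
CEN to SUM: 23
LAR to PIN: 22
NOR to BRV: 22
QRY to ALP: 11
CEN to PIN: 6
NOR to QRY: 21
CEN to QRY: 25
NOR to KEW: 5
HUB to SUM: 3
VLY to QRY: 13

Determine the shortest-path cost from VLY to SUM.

Running Dijkstra from VLY:
VLY: 0
BRV: 13  (via VLY)
QRY: 13  (via VLY)
PIN: 19  (via QRY)
ALP: 24  (via QRY)
CEN: 25  (via PIN)
SUM: 33  (via PIN)
Shortest route: VLY → QRY → PIN → SUM = $33.

$33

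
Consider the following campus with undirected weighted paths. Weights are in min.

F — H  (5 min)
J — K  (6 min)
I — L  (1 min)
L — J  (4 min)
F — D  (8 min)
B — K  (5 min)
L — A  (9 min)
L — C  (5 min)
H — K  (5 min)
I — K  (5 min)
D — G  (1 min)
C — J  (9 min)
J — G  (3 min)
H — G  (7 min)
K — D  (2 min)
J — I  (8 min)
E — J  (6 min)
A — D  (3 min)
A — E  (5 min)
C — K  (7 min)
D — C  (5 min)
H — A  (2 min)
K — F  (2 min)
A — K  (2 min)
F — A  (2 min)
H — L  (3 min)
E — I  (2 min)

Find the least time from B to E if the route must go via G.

Best B to G: B → K → D → G costing 8
Shortest G→E: G → J → E = 9
Total via G: 8 + 9 = 17 min.

17 min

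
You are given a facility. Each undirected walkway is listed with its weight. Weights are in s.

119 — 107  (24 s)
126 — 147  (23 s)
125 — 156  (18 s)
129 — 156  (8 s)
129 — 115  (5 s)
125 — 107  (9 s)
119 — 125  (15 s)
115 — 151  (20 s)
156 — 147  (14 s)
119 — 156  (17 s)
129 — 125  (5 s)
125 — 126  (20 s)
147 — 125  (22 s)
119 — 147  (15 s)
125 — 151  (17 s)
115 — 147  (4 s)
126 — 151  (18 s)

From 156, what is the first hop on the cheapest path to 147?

147

Candidate routes:
156–129–115–147: 8+5+4 = 17
156–147: 14 = 14
The minimum is 14 s via 156–147.
So from 156 the first move is to 147.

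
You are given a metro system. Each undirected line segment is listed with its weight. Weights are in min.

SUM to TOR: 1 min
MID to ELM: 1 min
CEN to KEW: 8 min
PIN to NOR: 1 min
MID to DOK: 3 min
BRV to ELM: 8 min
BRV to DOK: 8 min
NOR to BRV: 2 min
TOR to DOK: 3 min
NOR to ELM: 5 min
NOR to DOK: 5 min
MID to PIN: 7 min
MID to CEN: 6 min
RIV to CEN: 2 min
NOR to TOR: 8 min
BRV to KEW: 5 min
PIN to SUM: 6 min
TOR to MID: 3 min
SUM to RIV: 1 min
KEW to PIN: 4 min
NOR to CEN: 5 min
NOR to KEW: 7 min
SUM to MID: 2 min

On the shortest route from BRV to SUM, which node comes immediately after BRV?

NOR

Candidate routes:
BRV → NOR → ELM → MID → SUM: 2+5+1+2 = 10
BRV → NOR → PIN → SUM: 2+1+6 = 9
Cheapest is BRV → NOR → PIN → SUM at 9 min.
So from BRV the first move is to NOR.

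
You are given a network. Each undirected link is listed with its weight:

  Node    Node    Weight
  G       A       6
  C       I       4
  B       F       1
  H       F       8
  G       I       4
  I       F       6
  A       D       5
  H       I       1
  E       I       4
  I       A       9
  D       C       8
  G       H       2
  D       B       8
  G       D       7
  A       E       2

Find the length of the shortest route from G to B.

10

Settle nodes by increasing distance from G:
G: 0
H: 2  (via G)
I: 3  (via H)
A: 6  (via G)
C: 7  (via I)
D: 7  (via G)
E: 7  (via I)
F: 9  (via I)
B: 10  (via F)
Shortest route: G–H–I–F–B = 10.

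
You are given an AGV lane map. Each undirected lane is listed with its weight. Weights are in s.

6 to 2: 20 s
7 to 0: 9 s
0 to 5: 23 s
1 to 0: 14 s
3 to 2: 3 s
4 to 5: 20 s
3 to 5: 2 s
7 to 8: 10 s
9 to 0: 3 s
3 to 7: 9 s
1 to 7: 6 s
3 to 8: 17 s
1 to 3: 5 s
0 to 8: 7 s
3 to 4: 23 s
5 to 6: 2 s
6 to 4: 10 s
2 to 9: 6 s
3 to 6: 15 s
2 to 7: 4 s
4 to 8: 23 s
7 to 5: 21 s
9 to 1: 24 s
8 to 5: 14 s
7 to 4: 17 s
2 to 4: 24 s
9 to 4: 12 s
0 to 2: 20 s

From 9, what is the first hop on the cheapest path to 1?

2

Compare a few routes:
9 - 2 - 3 - 1: 6+3+5 = 14
9 - 2 - 7 - 1: 6+4+6 = 16
The minimum is 14 s via 9 - 2 - 3 - 1.
So from 9 the first move is to 2.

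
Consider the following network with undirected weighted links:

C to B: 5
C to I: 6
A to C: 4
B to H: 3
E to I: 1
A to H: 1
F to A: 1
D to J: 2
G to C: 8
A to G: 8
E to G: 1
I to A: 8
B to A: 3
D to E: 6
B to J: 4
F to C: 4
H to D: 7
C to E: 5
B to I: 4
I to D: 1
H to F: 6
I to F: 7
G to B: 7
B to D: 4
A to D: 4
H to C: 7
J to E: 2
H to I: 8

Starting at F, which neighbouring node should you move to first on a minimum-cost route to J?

A

Enumerating some paths:
F - A - D - I - E - J: 1+4+1+1+2 = 9
F - A - B - J: 1+3+4 = 8
F - A - D - J: 1+4+2 = 7
F - A - H - B - J: 1+1+3+4 = 9
Cheapest is F - A - D - J at 7.
So from F the first move is to A.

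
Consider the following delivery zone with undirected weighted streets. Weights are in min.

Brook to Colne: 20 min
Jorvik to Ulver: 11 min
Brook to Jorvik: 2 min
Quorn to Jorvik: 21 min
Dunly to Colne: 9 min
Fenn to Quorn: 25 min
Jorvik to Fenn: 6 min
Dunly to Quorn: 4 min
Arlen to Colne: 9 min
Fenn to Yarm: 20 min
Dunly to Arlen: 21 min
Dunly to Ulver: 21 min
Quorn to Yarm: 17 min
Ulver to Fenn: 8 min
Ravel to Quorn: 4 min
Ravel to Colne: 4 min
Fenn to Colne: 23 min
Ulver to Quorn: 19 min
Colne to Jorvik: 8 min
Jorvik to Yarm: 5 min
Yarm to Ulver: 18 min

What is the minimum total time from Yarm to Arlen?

Enumerating some paths:
Yarm–Quorn–Dunly–Colne–Arlen: 17+4+9+9 = 39
Yarm–Jorvik–Brook–Colne–Arlen: 5+2+20+9 = 36
Yarm–Jorvik–Colne–Arlen: 5+8+9 = 22
Yarm–Quorn–Ravel–Colne–Arlen: 17+4+4+9 = 34
The minimum is 22 min via Yarm–Jorvik–Colne–Arlen.

22 min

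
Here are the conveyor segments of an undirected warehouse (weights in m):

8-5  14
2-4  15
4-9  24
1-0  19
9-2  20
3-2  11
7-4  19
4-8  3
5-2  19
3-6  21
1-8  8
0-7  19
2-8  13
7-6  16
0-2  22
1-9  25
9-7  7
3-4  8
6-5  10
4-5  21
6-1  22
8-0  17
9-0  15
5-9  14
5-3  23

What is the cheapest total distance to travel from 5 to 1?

22 m

Enumerating some paths:
5 → 4 → 8 → 1: 21+3+8 = 32
5 → 8 → 1: 14+8 = 22
The minimum is 22 m via 5 → 8 → 1.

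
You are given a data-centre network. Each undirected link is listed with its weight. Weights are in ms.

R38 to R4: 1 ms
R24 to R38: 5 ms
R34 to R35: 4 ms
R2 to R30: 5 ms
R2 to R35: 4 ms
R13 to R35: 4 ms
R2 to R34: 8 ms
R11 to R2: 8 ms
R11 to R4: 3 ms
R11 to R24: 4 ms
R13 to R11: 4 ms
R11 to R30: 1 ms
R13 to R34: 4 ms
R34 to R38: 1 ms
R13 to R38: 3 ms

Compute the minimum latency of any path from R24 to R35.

10 ms

Shortest distances from R24:
R24: 0
R11: 4  (via R24)
R38: 5  (via R24)
R30: 5  (via R11)
R4: 6  (via R38)
R34: 6  (via R38)
R13: 8  (via R11)
R2: 10  (via R30)
R35: 10  (via R34)
Shortest route: R24 → R38 → R34 → R35 = 10 ms.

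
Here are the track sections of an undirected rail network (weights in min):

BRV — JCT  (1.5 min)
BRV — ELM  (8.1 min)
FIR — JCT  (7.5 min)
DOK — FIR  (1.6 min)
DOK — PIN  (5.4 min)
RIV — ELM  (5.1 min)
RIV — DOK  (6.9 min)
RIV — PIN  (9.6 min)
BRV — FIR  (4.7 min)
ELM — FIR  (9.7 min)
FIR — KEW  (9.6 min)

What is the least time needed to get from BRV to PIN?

Enumerating some paths:
BRV → ELM → RIV → PIN: 8.1+5.1+9.6 = 22.8
BRV → FIR → DOK → RIV → PIN: 4.7+1.6+6.9+9.6 = 22.8
BRV → JCT → FIR → DOK → PIN: 1.5+7.5+1.6+5.4 = 16
BRV → FIR → DOK → PIN: 4.7+1.6+5.4 = 11.7
Cheapest is BRV → FIR → DOK → PIN at 11.7 min.

11.7 min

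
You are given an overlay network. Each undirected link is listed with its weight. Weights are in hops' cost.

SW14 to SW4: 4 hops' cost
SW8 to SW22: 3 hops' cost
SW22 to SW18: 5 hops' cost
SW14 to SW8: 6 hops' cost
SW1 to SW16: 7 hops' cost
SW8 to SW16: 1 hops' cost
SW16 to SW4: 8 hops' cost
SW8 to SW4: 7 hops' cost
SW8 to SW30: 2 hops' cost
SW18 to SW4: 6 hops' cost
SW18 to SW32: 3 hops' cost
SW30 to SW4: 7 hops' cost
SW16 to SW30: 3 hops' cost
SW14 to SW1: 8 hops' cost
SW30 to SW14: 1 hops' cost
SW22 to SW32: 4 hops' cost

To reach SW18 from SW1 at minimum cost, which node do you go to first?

Compare a few routes:
SW1–SW16–SW8–SW22–SW18: 7+1+3+5 = 16
SW1–SW14–SW4–SW18: 8+4+6 = 18
SW1–SW16–SW8–SW22–SW32–SW18: 7+1+3+4+3 = 18
Cheapest is SW1–SW16–SW8–SW22–SW18 at 16 hops' cost.
So from SW1 the first move is to SW16.

SW16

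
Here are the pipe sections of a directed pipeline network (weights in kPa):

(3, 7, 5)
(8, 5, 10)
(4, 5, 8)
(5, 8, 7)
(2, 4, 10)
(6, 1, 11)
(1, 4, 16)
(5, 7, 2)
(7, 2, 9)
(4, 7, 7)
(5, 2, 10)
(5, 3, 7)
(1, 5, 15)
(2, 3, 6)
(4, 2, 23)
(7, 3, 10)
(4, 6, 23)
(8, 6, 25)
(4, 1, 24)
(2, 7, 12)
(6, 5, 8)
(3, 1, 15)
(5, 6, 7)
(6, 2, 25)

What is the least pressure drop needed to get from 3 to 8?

37 kPa

Candidate routes:
3–7–2–4–5–8: 5+9+10+8+7 = 39
3–1–5–8: 15+15+7 = 37
The minimum is 37 kPa via 3–1–5–8.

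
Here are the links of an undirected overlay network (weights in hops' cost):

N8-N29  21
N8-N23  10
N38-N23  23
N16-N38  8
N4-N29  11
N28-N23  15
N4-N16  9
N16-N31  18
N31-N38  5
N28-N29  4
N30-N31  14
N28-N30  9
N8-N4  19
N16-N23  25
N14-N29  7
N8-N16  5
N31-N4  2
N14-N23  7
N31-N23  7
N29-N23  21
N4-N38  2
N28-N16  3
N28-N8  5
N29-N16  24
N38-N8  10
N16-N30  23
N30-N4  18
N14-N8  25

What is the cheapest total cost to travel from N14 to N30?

20 hops' cost

Enumerating some paths:
N14 - N23 - N28 - N30: 7+15+9 = 31
N14 - N23 - N8 - N28 - N30: 7+10+5+9 = 31
N14 - N29 - N28 - N30: 7+4+9 = 20
N14 - N23 - N31 - N30: 7+7+14 = 28
The minimum is 20 hops' cost via N14 - N29 - N28 - N30.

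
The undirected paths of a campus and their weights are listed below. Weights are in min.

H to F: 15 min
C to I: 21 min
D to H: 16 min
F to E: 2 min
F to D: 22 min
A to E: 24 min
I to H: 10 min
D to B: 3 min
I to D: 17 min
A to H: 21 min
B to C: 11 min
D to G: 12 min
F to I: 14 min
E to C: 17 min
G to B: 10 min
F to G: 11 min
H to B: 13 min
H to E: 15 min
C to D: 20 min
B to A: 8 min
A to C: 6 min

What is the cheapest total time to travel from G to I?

Shortest distances from G:
G: 0
B: 10  (via G)
F: 11  (via G)
D: 12  (via G)
E: 13  (via F)
A: 18  (via B)
C: 21  (via B)
H: 23  (via B)
I: 25  (via F)
Shortest route: G → F → I = 25 min.

25 min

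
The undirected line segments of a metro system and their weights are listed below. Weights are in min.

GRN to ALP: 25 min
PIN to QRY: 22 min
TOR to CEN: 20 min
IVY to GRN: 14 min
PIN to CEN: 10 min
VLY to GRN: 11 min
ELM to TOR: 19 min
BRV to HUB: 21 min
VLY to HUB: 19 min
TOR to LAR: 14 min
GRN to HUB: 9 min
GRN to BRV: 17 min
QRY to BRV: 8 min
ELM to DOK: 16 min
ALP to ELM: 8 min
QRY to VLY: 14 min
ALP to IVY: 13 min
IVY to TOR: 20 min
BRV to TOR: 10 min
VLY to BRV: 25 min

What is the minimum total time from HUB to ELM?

42 min

Compare a few routes:
HUB–BRV–TOR–ELM: 21+10+19 = 50
HUB–GRN–ALP–ELM: 9+25+8 = 42
HUB–GRN–IVY–ALP–ELM: 9+14+13+8 = 44
The minimum is 42 min via HUB–GRN–ALP–ELM.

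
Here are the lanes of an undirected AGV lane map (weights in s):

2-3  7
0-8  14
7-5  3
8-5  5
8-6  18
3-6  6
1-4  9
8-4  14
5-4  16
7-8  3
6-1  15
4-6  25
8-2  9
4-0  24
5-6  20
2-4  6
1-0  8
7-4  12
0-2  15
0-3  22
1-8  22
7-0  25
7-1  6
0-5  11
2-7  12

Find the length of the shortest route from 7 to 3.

19 s

Settle nodes by increasing distance from 7:
7: 0
5: 3  (via 7)
8: 3  (via 7)
1: 6  (via 7)
2: 12  (via 7)
4: 12  (via 7)
0: 14  (via 5)
3: 19  (via 2)
Shortest route: 7–2–3 = 19 s.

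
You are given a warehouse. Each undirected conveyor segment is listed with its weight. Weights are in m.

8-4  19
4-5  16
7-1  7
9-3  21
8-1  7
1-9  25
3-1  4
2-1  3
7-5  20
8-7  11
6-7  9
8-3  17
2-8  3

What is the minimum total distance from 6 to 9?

41 m

Candidate routes:
6–7–1–9: 9+7+25 = 41
6–7–8–2–1–9: 9+11+3+3+25 = 51
6–7–8–1–9: 9+11+7+25 = 52
6–7–8–2–1–3–9: 9+11+3+3+4+21 = 51
Cheapest is 6–7–1–9 at 41 m.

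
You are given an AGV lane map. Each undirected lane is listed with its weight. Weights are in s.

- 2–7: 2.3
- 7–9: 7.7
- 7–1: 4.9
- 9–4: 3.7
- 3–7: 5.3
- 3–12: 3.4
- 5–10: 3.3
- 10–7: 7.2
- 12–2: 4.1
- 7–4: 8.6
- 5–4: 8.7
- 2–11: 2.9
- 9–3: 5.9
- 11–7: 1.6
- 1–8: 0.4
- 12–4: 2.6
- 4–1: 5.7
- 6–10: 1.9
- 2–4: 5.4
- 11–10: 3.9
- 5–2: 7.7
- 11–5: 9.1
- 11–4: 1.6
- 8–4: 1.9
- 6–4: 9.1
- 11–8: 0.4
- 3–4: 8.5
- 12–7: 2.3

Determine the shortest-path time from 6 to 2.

Candidate routes:
6 → 10 → 7 → 2: 1.9+7.2+2.3 = 11.4
6 → 10 → 11 → 7 → 2: 1.9+3.9+1.6+2.3 = 9.7
6 → 10 → 11 → 2: 1.9+3.9+2.9 = 8.7
Cheapest is 6 → 10 → 11 → 2 at 8.7 s.

8.7 s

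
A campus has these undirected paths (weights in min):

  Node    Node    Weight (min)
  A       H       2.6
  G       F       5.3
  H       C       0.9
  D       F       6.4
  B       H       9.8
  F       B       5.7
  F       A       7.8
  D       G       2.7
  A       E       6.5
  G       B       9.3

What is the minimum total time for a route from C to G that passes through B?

20 min

Best C to B: C → H → B costing 10.7
Shortest B→G: B → G = 9.3
Total via B: 10.7 + 9.3 = 20 min.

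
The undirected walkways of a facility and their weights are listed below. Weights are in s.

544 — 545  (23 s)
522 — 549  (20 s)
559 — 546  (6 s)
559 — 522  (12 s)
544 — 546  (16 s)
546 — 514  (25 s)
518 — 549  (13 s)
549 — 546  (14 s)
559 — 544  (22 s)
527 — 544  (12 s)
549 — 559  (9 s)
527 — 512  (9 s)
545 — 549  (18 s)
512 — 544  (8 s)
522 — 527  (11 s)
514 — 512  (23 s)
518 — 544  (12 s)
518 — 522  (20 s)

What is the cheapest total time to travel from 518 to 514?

43 s

Enumerating some paths:
518–544–512–514: 12+8+23 = 43
518–549–559–546–514: 13+9+6+25 = 53
518–549–546–514: 13+14+25 = 52
The minimum is 43 s via 518–544–512–514.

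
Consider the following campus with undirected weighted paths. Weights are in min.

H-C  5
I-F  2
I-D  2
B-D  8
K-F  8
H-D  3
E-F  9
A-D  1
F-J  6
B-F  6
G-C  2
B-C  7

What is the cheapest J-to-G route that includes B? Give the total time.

Shortest J→B: J–F–B = 12
Shortest B→G: B–C–G = 9
Total via B: 12 + 9 = 21 min.

21 min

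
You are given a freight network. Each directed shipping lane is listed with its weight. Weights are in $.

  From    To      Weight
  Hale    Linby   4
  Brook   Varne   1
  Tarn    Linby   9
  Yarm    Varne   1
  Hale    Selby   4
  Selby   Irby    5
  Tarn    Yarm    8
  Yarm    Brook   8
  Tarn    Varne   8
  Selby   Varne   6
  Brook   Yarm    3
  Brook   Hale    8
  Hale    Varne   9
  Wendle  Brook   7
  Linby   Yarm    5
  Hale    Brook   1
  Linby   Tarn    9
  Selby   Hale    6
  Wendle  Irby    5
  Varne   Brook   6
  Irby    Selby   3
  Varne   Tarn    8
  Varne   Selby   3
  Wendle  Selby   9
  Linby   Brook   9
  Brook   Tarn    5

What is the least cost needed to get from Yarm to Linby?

$14

Candidate routes:
Yarm → Varne → Brook → Hale → Linby: 1+6+8+4 = 19
Yarm → Varne → Selby → Hale → Linby: 1+3+6+4 = 14
Yarm → Brook → Hale → Linby: 8+8+4 = 20
Yarm → Varne → Tarn → Linby: 1+8+9 = 18
Cheapest is Yarm → Varne → Selby → Hale → Linby at $14.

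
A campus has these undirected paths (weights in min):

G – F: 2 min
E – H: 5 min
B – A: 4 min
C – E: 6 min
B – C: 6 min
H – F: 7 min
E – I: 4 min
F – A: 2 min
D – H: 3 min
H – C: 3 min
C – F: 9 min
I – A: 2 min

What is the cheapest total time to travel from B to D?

Enumerating some paths:
B - A - I - E - H - D: 4+2+4+5+3 = 18
B - C - E - H - D: 6+6+5+3 = 20
B - A - F - H - D: 4+2+7+3 = 16
B - C - H - D: 6+3+3 = 12
Cheapest is B - C - H - D at 12 min.

12 min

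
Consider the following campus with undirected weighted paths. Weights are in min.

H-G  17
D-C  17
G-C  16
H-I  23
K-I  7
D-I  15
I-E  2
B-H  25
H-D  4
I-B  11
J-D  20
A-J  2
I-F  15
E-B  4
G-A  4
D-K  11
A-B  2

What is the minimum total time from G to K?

Compare a few routes:
G - A - B - E - I - K: 4+2+4+2+7 = 19
G - H - D - K: 17+4+11 = 32
G - A - B - I - K: 4+2+11+7 = 24
Cheapest is G - A - B - E - I - K at 19 min.

19 min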